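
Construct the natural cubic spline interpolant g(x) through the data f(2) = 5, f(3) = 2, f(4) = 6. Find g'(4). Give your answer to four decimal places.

With σ_i denoting the second derivative at x_i, h_i = 1, 1, and Δ_i = (y_(i+1) − y_i)/h_i = -3, 4:
  1·σ_0 + 4·σ_1 + 1·σ_2 = 6(Δ_1 - Δ_0) = 42
Natural end conditions: σ_0 = σ_2 = 0.
Forward elimination and back-substitution give σ_0 = 0, σ_1 = 21/2, σ_2 = 0.
On [3, 4], g'(x) = b_1 + 2c_1·(x - 3) + 3d_1·(x - 3)² with b_1 = Δ_1 - h_1(2σ_1 + σ_2)/6 = 1/2, c_1 = σ_1/2 = 21/4, d_1 = (σ_2 - σ_1)/(6h_1) = -7/4. So g'(4) = 23/4.

5.7500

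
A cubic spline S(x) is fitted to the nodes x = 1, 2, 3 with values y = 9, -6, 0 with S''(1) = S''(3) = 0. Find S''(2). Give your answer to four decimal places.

31.5000

Put σ_i = S'' at the i-th knot. Here h = (1, 1) and Δ = (-15, 6), so the interior equations h_(i-1)·σ_(i-1) + 2(h_(i-1)+h_i)·σ_i + h_i·σ_(i+1) = 6(Δ_i − Δ_(i-1)) read
  1·σ_0 + 4·σ_1 + 1·σ_2 = 6(Δ_1 - Δ_0) = 126
Natural end conditions: σ_0 = σ_2 = 0.
Solving the tridiagonal system: σ_0 = 0, σ_1 = 63/2, σ_2 = 0.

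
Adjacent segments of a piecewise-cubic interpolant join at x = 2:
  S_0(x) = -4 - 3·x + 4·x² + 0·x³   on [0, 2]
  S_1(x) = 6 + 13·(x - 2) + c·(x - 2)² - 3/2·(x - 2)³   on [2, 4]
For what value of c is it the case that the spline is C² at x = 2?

4

S_0''(x) = 8 + 0·x, so S_0''(2) = 8. On the right, S_1''(2) = 2c, so c = 4.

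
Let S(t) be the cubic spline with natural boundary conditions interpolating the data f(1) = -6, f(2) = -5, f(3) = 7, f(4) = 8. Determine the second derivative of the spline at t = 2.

Write σ_i for S''(x_i). With h_i = 1, 1, 1 and divided differences Δ_i = 1, 12, 1, the continuity of S' gives the tridiagonal system
  1·σ_0 + 4·σ_1 + 1·σ_2 = 6(Δ_1 - Δ_0) = 66
  1·σ_1 + 4·σ_2 + 1·σ_3 = 6(Δ_2 - Δ_1) = -66
Natural end conditions: σ_0 = σ_3 = 0.
Solving: σ_0 = 0, σ_1 = 22, σ_2 = -22, σ_3 = 0.

22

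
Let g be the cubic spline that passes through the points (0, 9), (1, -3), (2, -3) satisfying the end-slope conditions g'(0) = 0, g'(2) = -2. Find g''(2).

Write M_i for g''(x_i). With h_i = 1, 1 and divided differences Δ_i = -12, 0, the continuity of g' gives the tridiagonal system
  1·M_0 + 4·M_1 + 1·M_2 = 6(Δ_1 - Δ_0) = 72
Clamped end conditions give two more equations: 2h_0·M_0 + h_0·M_1 = 6(Δ_0 - g'(0)) = -72 and h_1·M_1 + 2h_1·M_2 = 6(g'(2) - Δ_1) = -12.
Hence M_0 = -55, M_1 = 38, M_2 = -25.

-25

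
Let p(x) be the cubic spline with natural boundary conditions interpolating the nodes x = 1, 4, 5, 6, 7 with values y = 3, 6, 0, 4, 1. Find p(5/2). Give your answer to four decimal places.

Let m_i = p''(x_i). Step sizes h_i = 3, 1, 1, 1; slopes of the chords Δ_i = (y_(i+1) - y_i)/h_i = 1, -6, 4, -3.
  3·m_0 + 8·m_1 + 1·m_2 = 6(Δ_1 - Δ_0) = -42
  1·m_1 + 4·m_2 + 1·m_3 = 6(Δ_2 - Δ_1) = 60
  1·m_2 + 4·m_3 + 1·m_4 = 6(Δ_3 - Δ_2) = -42
Natural end conditions: m_0 = m_4 = 0.
Forward elimination and back-substitution give m_0 = 0, m_1 = -228/29, m_2 = 606/29, m_3 = -456/29, m_4 = 0.
On [1, 4], p(x) = 3 + 143/29·(x - 1) + 0·(x - 1)² - 38/87·(x - 1)³.
With (x - 1) = 3/2: p(5/2) = 1035/116.

8.9224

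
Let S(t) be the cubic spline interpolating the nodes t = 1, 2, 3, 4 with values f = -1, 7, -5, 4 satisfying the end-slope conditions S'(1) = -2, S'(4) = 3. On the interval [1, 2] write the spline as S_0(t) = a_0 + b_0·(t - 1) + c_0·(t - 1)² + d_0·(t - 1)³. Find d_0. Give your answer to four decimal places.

-19.8667

With M_i denoting the second derivative at x_i, h_i = 1, 1, 1, and Δ_i = (y_(i+1) − y_i)/h_i = 8, -12, 9:
  1·M_0 + 4·M_1 + 1·M_2 = 6(Δ_1 - Δ_0) = -120
  1·M_1 + 4·M_2 + 1·M_3 = 6(Δ_2 - Δ_1) = 126
Clamped end conditions give two more equations: 2h_0·M_0 + h_0·M_1 = 6(Δ_0 - S'(1)) = 60 and h_2·M_2 + 2h_2·M_3 = 6(S'(4) - Δ_2) = -36.
Forward elimination and back-substitution give M_0 = 896/15, M_1 = -892/15, M_2 = 872/15, M_3 = -706/15.
On [1, 2], with S_0(t) = a_0 + b_0·(t - 1) + c_0·(t - 1)² + d_0·(t - 1)³: c_0 = M_0/2 = 448/15, d_0 = (M_1 - M_0)/(6h_0) = -298/15, b_0 = Δ_0 - h_0(2M_0 + M_1)/6 = -2.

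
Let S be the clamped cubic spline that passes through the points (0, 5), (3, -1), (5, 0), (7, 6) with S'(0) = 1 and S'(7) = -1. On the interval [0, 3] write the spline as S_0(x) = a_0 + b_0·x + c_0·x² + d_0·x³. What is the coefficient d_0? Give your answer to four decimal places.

0.3378

Let σ_i = S''(x_i). Step sizes h_i = 3, 2, 2; slopes of the chords Δ_i = (y_(i+1) - y_i)/h_i = -2, 1/2, 3.
  3·σ_0 + 10·σ_1 + 2·σ_2 = 6(Δ_1 - Δ_0) = 15
  2·σ_1 + 8·σ_2 + 2·σ_3 = 6(Δ_2 - Δ_1) = 15
Clamped end conditions give two more equations: 2h_0·σ_0 + h_0·σ_1 = 6(Δ_0 - S'(0)) = -18 and h_2·σ_2 + 2h_2·σ_3 = 6(S'(7) - Δ_2) = -24.
Solving the tridiagonal system: σ_0 = -149/37, σ_1 = 76/37, σ_2 = 121/37, σ_3 = -565/74.
On [0, 3], with S_0(x) = a_0 + b_0·x + c_0·x² + d_0·x³: c_0 = σ_0/2 = -149/74, d_0 = (σ_1 - σ_0)/(6h_0) = 25/74, b_0 = Δ_0 - h_0(2σ_0 + σ_1)/6 = 1.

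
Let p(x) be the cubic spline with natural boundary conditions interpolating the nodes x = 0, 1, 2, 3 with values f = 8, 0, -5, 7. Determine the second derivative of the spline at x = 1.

Let σ_i = p''(x_i). Step sizes h_i = 1, 1, 1; slopes of the chords Δ_i = (y_(i+1) - y_i)/h_i = -8, -5, 12.
  1·σ_0 + 4·σ_1 + 1·σ_2 = 6(Δ_1 - Δ_0) = 18
  1·σ_1 + 4·σ_2 + 1·σ_3 = 6(Δ_2 - Δ_1) = 102
Natural end conditions: σ_0 = σ_3 = 0.
Hence σ_0 = 0, σ_1 = -2, σ_2 = 26, σ_3 = 0.

-2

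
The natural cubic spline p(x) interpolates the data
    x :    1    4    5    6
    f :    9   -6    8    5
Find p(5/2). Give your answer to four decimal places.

-8.6250

Put M_i = p'' at the i-th knot. Here h = (3, 1, 1) and Δ = (-5, 14, -3), so the interior equations h_(i-1)·M_(i-1) + 2(h_(i-1)+h_i)·M_i + h_i·M_(i+1) = 6(Δ_i − Δ_(i-1)) read
  3·M_0 + 8·M_1 + 1·M_2 = 6(Δ_1 - Δ_0) = 114
  1·M_1 + 4·M_2 + 1·M_3 = 6(Δ_2 - Δ_1) = -102
Natural end conditions: M_0 = M_3 = 0.
Forward elimination and back-substitution give M_0 = 0, M_1 = 18, M_2 = -30, M_3 = 0.
On [1, 4], p(x) = 9 - 14·(x - 1) + 0·(x - 1)² + 1·(x - 1)³.
With (x - 1) = 3/2: p(5/2) = -69/8.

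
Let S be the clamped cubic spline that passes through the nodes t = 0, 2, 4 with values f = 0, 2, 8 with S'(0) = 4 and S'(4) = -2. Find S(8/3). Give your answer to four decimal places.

With M_i denoting the second derivative at x_i, h_i = 2, 2, and Δ_i = (y_(i+1) − y_i)/h_i = 1, 3:
  2·M_0 + 8·M_1 + 2·M_2 = 6(Δ_1 - Δ_0) = 12
Clamped end conditions give two more equations: 2h_0·M_0 + h_0·M_1 = 6(Δ_0 - S'(0)) = -18 and h_1·M_1 + 2h_1·M_2 = 6(S'(4) - Δ_1) = -30.
Solving: M_0 = -15/2, M_1 = 6, M_2 = -21/2.
On [2, 4], S(t) = 2 + 5/2·(t - 2) + 3·(t - 2)² - 11/8·(t - 2)³.
With (t - 2) = 2/3: S(8/3) = 124/27.

4.5926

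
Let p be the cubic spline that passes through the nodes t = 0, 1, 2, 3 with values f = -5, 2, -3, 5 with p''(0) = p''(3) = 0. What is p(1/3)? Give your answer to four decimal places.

Write m_i for p''(x_i). With h_i = 1, 1, 1 and divided differences Δ_i = 7, -5, 8, the continuity of p' gives the tridiagonal system
  1·m_0 + 4·m_1 + 1·m_2 = 6(Δ_1 - Δ_0) = -72
  1·m_1 + 4·m_2 + 1·m_3 = 6(Δ_2 - Δ_1) = 78
Natural end conditions: m_0 = m_3 = 0.
Forward elimination and back-substitution give m_0 = 0, m_1 = -122/5, m_2 = 128/5, m_3 = 0.
On [0, 1], p(t) = -5 + 166/15·t + 0·t² - 61/15·t³.
With t = 1/3: p(1/3) = -592/405.

-1.4617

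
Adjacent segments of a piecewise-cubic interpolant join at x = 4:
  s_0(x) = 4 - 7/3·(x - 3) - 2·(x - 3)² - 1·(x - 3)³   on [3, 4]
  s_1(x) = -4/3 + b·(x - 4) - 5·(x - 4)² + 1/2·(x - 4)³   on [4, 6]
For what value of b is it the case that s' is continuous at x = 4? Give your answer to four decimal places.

-9.3333

s_0'(x) = -7/3 - 4·(x - 3) - 3·(x - 3)², so s_0'(4) = -28/3. On the right, s_1'(4) = b, so b = -28/3.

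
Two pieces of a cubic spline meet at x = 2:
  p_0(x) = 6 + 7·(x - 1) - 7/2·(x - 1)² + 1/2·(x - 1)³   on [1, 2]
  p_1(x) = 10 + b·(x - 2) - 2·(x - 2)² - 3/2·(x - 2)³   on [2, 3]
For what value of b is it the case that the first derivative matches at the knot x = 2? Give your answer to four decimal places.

1.5000

p_0'(x) = 7 - 7·(x - 1) + 3/2·(x - 1)², so p_0'(2) = 3/2. On the right, p_1'(2) = b, so b = 3/2.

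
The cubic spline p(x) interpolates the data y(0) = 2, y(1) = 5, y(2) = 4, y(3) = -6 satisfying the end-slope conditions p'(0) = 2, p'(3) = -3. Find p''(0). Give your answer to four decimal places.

3.8667

Write M_i for p''(x_i). With h_i = 1, 1, 1 and divided differences Δ_i = 3, -1, -10, the continuity of p' gives the tridiagonal system
  1·M_0 + 4·M_1 + 1·M_2 = 6(Δ_1 - Δ_0) = -24
  1·M_1 + 4·M_2 + 1·M_3 = 6(Δ_2 - Δ_1) = -54
Clamped end conditions give two more equations: 2h_0·M_0 + h_0·M_1 = 6(Δ_0 - p'(0)) = 6 and h_2·M_2 + 2h_2·M_3 = 6(p'(3) - Δ_2) = 42.
Hence M_0 = 58/15, M_1 = -26/15, M_2 = -314/15, M_3 = 472/15.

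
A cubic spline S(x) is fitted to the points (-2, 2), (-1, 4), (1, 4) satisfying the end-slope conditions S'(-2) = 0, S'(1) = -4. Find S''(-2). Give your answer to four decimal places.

Put M_i = S'' at the i-th knot. Here h = (1, 2) and Δ = (2, 0), so the interior equations h_(i-1)·M_(i-1) + 2(h_(i-1)+h_i)·M_i + h_i·M_(i+1) = 6(Δ_i − Δ_(i-1)) read
  1·M_0 + 6·M_1 + 2·M_2 = 6(Δ_1 - Δ_0) = -12
Clamped end conditions give two more equations: 2h_0·M_0 + h_0·M_1 = 6(Δ_0 - S'(-2)) = 12 and h_1·M_1 + 2h_1·M_2 = 6(S'(1) - Δ_1) = -24.
Solving the tridiagonal system: M_0 = 20/3, M_1 = -4/3, M_2 = -16/3.

6.6667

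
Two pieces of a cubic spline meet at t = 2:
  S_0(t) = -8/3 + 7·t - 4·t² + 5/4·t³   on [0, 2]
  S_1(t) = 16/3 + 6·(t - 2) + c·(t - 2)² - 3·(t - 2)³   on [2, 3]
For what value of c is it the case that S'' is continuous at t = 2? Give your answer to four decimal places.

3.5000

S_0''(t) = -8 + 15/2·t, so S_0''(2) = 7. On the right, S_1''(2) = 2c, so c = 7/2.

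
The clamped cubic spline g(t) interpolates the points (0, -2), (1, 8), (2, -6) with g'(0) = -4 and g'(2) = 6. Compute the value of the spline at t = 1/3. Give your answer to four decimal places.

0.2593

Write m_i for g''(x_i). With h_i = 1, 1 and divided differences Δ_i = 10, -14, the continuity of g' gives the tridiagonal system
  1·m_0 + 4·m_1 + 1·m_2 = 6(Δ_1 - Δ_0) = -144
Clamped end conditions give two more equations: 2h_0·m_0 + h_0·m_1 = 6(Δ_0 - g'(0)) = 84 and h_1·m_1 + 2h_1·m_2 = 6(g'(2) - Δ_1) = 120.
Forward elimination and back-substitution give m_0 = 83, m_1 = -82, m_2 = 101.
On [0, 1], g(t) = -2 - 4·t + 83/2·t² - 55/2·t³.
With t = 1/3: g(1/3) = 7/27.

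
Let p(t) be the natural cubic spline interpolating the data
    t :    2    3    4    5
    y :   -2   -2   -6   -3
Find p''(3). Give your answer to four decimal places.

Write m_i for p''(x_i). With h_i = 1, 1, 1 and divided differences Δ_i = 0, -4, 3, the continuity of p' gives the tridiagonal system
  1·m_0 + 4·m_1 + 1·m_2 = 6(Δ_1 - Δ_0) = -24
  1·m_1 + 4·m_2 + 1·m_3 = 6(Δ_2 - Δ_1) = 42
Natural end conditions: m_0 = m_3 = 0.
Solving: m_0 = 0, m_1 = -46/5, m_2 = 64/5, m_3 = 0.

-9.2000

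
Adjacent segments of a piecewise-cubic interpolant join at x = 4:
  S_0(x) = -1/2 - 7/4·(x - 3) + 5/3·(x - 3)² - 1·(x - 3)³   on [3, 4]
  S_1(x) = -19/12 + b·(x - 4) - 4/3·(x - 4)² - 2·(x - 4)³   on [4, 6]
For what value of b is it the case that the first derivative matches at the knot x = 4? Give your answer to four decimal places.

S_0'(x) = -7/4 + 10/3·(x - 3) - 3·(x - 3)², so S_0'(4) = -17/12. On the right, S_1'(4) = b, so b = -17/12.

-1.4167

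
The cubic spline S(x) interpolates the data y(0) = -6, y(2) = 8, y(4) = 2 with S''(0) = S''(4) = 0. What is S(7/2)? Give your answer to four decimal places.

Put σ_i = S'' at the i-th knot. Here h = (2, 2) and Δ = (7, -3), so the interior equations h_(i-1)·σ_(i-1) + 2(h_(i-1)+h_i)·σ_i + h_i·σ_(i+1) = 6(Δ_i − Δ_(i-1)) read
  2·σ_0 + 8·σ_1 + 2·σ_2 = 6(Δ_1 - Δ_0) = -60
Natural end conditions: σ_0 = σ_2 = 0.
Solving the tridiagonal system: σ_0 = 0, σ_1 = -15/2, σ_2 = 0.
On [2, 4], S(x) = 8 + 2·(x - 2) - 15/4·(x - 2)² + 5/8·(x - 2)³.
With (x - 2) = 3/2: S(7/2) = 299/64.

4.6719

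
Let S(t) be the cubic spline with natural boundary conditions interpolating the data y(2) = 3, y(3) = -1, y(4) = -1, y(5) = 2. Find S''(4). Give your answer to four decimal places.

With M_i denoting the second derivative at x_i, h_i = 1, 1, 1, and Δ_i = (y_(i+1) − y_i)/h_i = -4, 0, 3:
  1·M_0 + 4·M_1 + 1·M_2 = 6(Δ_1 - Δ_0) = 24
  1·M_1 + 4·M_2 + 1·M_3 = 6(Δ_2 - Δ_1) = 18
Natural end conditions: M_0 = M_3 = 0.
Solving the tridiagonal system: M_0 = 0, M_1 = 26/5, M_2 = 16/5, M_3 = 0.

3.2000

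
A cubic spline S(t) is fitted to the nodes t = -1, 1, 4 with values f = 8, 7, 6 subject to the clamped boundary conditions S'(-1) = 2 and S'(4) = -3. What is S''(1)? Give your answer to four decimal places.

2.2000

With M_i denoting the second derivative at x_i, h_i = 2, 3, and Δ_i = (y_(i+1) − y_i)/h_i = -1/2, -1/3:
  2·M_0 + 10·M_1 + 3·M_2 = 6(Δ_1 - Δ_0) = 1
Clamped end conditions give two more equations: 2h_0·M_0 + h_0·M_1 = 6(Δ_0 - S'(-1)) = -15 and h_1·M_1 + 2h_1·M_2 = 6(S'(4) - Δ_1) = -16.
Forward elimination and back-substitution give M_0 = -97/20, M_1 = 11/5, M_2 = -113/30.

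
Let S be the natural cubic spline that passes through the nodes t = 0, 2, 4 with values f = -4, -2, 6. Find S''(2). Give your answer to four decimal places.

Let M_i = S''(x_i). Step sizes h_i = 2, 2; slopes of the chords Δ_i = (y_(i+1) - y_i)/h_i = 1, 4.
  2·M_0 + 8·M_1 + 2·M_2 = 6(Δ_1 - Δ_0) = 18
Natural end conditions: M_0 = M_2 = 0.
Solving: M_0 = 0, M_1 = 9/4, M_2 = 0.

2.2500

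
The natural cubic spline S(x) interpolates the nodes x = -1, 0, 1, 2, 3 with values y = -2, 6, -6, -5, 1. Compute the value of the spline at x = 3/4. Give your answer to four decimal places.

Write σ_i for S''(x_i). With h_i = 1, 1, 1, 1 and divided differences Δ_i = 8, -12, 1, 6, the continuity of S' gives the tridiagonal system
  1·σ_0 + 4·σ_1 + 1·σ_2 = 6(Δ_1 - Δ_0) = -120
  1·σ_1 + 4·σ_2 + 1·σ_3 = 6(Δ_2 - Δ_1) = 78
  1·σ_2 + 4·σ_3 + 1·σ_4 = 6(Δ_3 - Δ_2) = 30
Natural end conditions: σ_0 = σ_4 = 0.
Forward elimination and back-substitution give σ_0 = 0, σ_1 = -1041/28, σ_2 = 201/7, σ_3 = 9/28, σ_4 = 0.
On [0, 1], S(x) = 6 - 123/28·x - 1041/56·x² + 615/56·x³.
With x = 3/4: S(3/4) = -11175/3584.

-3.1180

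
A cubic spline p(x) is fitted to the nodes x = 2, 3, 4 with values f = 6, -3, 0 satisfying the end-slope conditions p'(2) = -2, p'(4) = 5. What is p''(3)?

Let M_i = p''(x_i). Step sizes h_i = 1, 1; slopes of the chords Δ_i = (y_(i+1) - y_i)/h_i = -9, 3.
  1·M_0 + 4·M_1 + 1·M_2 = 6(Δ_1 - Δ_0) = 72
Clamped end conditions give two more equations: 2h_0·M_0 + h_0·M_1 = 6(Δ_0 - p'(2)) = -42 and h_1·M_1 + 2h_1·M_2 = 6(p'(4) - Δ_1) = 12.
Forward elimination and back-substitution give M_0 = -71/2, M_1 = 29, M_2 = -17/2.

29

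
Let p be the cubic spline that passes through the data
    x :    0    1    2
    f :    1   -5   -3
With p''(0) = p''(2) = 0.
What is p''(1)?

12

Put M_i = p'' at the i-th knot. Here h = (1, 1) and Δ = (-6, 2), so the interior equations h_(i-1)·M_(i-1) + 2(h_(i-1)+h_i)·M_i + h_i·M_(i+1) = 6(Δ_i − Δ_(i-1)) read
  1·M_0 + 4·M_1 + 1·M_2 = 6(Δ_1 - Δ_0) = 48
Natural end conditions: M_0 = M_2 = 0.
Forward elimination and back-substitution give M_0 = 0, M_1 = 12, M_2 = 0.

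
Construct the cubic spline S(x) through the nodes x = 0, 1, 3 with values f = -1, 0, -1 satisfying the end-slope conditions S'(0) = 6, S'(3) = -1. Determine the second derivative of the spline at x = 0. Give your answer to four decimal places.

Let m_i = S''(x_i). Step sizes h_i = 1, 2; slopes of the chords Δ_i = (y_(i+1) - y_i)/h_i = 1, -1/2.
  1·m_0 + 6·m_1 + 2·m_2 = 6(Δ_1 - Δ_0) = -9
Clamped end conditions give two more equations: 2h_0·m_0 + h_0·m_1 = 6(Δ_0 - S'(0)) = -30 and h_1·m_1 + 2h_1·m_2 = 6(S'(3) - Δ_1) = -3.
Solving: m_0 = -95/6, m_1 = 5/3, m_2 = -19/12.

-15.8333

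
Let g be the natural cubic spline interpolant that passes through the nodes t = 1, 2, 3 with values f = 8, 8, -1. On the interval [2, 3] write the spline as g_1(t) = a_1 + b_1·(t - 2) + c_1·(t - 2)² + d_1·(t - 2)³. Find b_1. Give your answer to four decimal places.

-4.5000

Write m_i for g''(x_i). With h_i = 1, 1 and divided differences Δ_i = 0, -9, the continuity of g' gives the tridiagonal system
  1·m_0 + 4·m_1 + 1·m_2 = 6(Δ_1 - Δ_0) = -54
Natural end conditions: m_0 = m_2 = 0.
Forward elimination and back-substitution give m_0 = 0, m_1 = -27/2, m_2 = 0.
On [2, 3], with g_1(t) = a_1 + b_1·(t - 2) + c_1·(t - 2)² + d_1·(t - 2)³: c_1 = m_1/2 = -27/4, d_1 = (m_2 - m_1)/(6h_1) = 9/4, b_1 = Δ_1 - h_1(2m_1 + m_2)/6 = -9/2.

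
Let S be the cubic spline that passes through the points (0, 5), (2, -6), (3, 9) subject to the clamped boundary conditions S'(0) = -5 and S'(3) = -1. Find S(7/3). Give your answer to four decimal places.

Put σ_i = S'' at the i-th knot. Here h = (2, 1) and Δ = (-11/2, 15), so the interior equations h_(i-1)·σ_(i-1) + 2(h_(i-1)+h_i)·σ_i + h_i·σ_(i+1) = 6(Δ_i − Δ_(i-1)) read
  2·σ_0 + 6·σ_1 + 1·σ_2 = 6(Δ_1 - Δ_0) = 123
Clamped end conditions give two more equations: 2h_0·σ_0 + h_0·σ_1 = 6(Δ_0 - S'(0)) = -3 and h_1·σ_1 + 2h_1·σ_2 = 6(S'(3) - Δ_1) = -96.
Solving: σ_0 = -239/12, σ_1 = 115/3, σ_2 = -403/6.
On [2, 3], S(x) = -6 + 161/12·(x - 2) + 115/6·(x - 2)² - 211/12·(x - 2)³.
With (x - 2) = 1/3: S(7/3) = -4/81.

-0.0494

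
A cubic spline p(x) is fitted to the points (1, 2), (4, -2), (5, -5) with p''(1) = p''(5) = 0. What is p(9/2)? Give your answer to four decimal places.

-3.4219

Put σ_i = p'' at the i-th knot. Here h = (3, 1) and Δ = (-4/3, -3), so the interior equations h_(i-1)·σ_(i-1) + 2(h_(i-1)+h_i)·σ_i + h_i·σ_(i+1) = 6(Δ_i − Δ_(i-1)) read
  3·σ_0 + 8·σ_1 + 1·σ_2 = 6(Δ_1 - Δ_0) = -10
Natural end conditions: σ_0 = σ_2 = 0.
Solving the tridiagonal system: σ_0 = 0, σ_1 = -5/4, σ_2 = 0.
On [4, 5], p(x) = -2 - 31/12·(x - 4) - 5/8·(x - 4)² + 5/24·(x - 4)³.
With (x - 4) = 1/2: p(9/2) = -219/64.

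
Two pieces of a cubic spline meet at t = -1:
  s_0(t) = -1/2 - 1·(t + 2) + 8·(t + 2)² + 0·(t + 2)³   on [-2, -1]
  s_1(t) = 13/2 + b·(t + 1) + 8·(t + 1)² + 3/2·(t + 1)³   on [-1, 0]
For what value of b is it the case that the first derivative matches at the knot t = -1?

15

s_0'(t) = -1 + 16·(t + 2) + 0·(t + 2)², so s_0'(-1) = 15. On the right, s_1'(-1) = b, so b = 15.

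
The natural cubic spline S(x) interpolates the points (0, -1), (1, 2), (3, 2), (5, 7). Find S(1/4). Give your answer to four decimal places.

-0.0955

Put M_i = S'' at the i-th knot. Here h = (1, 2, 2) and Δ = (3, 0, 5/2), so the interior equations h_(i-1)·M_(i-1) + 2(h_(i-1)+h_i)·M_i + h_i·M_(i+1) = 6(Δ_i − Δ_(i-1)) read
  1·M_0 + 6·M_1 + 2·M_2 = 6(Δ_1 - Δ_0) = -18
  2·M_1 + 8·M_2 + 2·M_3 = 6(Δ_2 - Δ_1) = 15
Natural end conditions: M_0 = M_3 = 0.
Solving the tridiagonal system: M_0 = 0, M_1 = -87/22, M_2 = 63/22, M_3 = 0.
On [0, 1], S(x) = -1 + 161/44·x + 0·x² - 29/44·x³.
With x = 1/4: S(1/4) = -269/2816.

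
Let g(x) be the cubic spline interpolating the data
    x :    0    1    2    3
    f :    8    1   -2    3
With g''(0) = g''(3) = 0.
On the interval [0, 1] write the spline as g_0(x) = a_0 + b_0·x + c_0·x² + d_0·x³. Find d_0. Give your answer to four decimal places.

With σ_i denoting the second derivative at x_i, h_i = 1, 1, 1, and Δ_i = (y_(i+1) − y_i)/h_i = -7, -3, 5:
  1·σ_0 + 4·σ_1 + 1·σ_2 = 6(Δ_1 - Δ_0) = 24
  1·σ_1 + 4·σ_2 + 1·σ_3 = 6(Δ_2 - Δ_1) = 48
Natural end conditions: σ_0 = σ_3 = 0.
Forward elimination and back-substitution give σ_0 = 0, σ_1 = 16/5, σ_2 = 56/5, σ_3 = 0.
On [0, 1], with g_0(x) = a_0 + b_0·x + c_0·x² + d_0·x³: c_0 = σ_0/2 = 0, d_0 = (σ_1 - σ_0)/(6h_0) = 8/15, b_0 = Δ_0 - h_0(2σ_0 + σ_1)/6 = -113/15.

0.5333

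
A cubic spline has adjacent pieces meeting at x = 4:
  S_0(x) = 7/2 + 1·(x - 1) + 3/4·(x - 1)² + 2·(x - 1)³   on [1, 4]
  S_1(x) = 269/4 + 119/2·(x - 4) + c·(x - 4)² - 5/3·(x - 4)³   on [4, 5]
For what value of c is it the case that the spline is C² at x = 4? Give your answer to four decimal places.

S_0''(x) = 3/2 + 12·(x - 1), so S_0''(4) = 75/2. On the right, S_1''(4) = 2c, so c = 75/4.

18.7500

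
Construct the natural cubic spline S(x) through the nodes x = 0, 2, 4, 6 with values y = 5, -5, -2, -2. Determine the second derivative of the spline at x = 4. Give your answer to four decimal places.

Let M_i = S''(x_i). Step sizes h_i = 2, 2, 2; slopes of the chords Δ_i = (y_(i+1) - y_i)/h_i = -5, 3/2, 0.
  2·M_0 + 8·M_1 + 2·M_2 = 6(Δ_1 - Δ_0) = 39
  2·M_1 + 8·M_2 + 2·M_3 = 6(Δ_2 - Δ_1) = -9
Natural end conditions: M_0 = M_3 = 0.
Hence M_0 = 0, M_1 = 11/2, M_2 = -5/2, M_3 = 0.

-2.5000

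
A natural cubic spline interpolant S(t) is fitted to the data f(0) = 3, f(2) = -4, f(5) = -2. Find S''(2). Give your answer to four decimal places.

2.5000

Put σ_i = S'' at the i-th knot. Here h = (2, 3) and Δ = (-7/2, 2/3), so the interior equations h_(i-1)·σ_(i-1) + 2(h_(i-1)+h_i)·σ_i + h_i·σ_(i+1) = 6(Δ_i − Δ_(i-1)) read
  2·σ_0 + 10·σ_1 + 3·σ_2 = 6(Δ_1 - Δ_0) = 25
Natural end conditions: σ_0 = σ_2 = 0.
Forward elimination and back-substitution give σ_0 = 0, σ_1 = 5/2, σ_2 = 0.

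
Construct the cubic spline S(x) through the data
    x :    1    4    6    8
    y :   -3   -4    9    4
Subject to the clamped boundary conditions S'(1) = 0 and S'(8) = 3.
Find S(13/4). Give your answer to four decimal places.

Let M_i = S''(x_i). Step sizes h_i = 3, 2, 2; slopes of the chords Δ_i = (y_(i+1) - y_i)/h_i = -1/3, 13/2, -5/2.
  3·M_0 + 10·M_1 + 2·M_2 = 6(Δ_1 - Δ_0) = 41
  2·M_1 + 8·M_2 + 2·M_3 = 6(Δ_2 - Δ_1) = -54
Clamped end conditions give two more equations: 2h_0·M_0 + h_0·M_1 = 6(Δ_0 - S'(1)) = -2 and h_2·M_2 + 2h_2·M_3 = 6(S'(8) - Δ_2) = 33.
Forward elimination and back-substitution give M_0 = -472/111, M_1 = 290/37, M_2 = -911/74, M_3 = 533/37.
On [1, 4], S(x) = -3 + 0·(x - 1) - 236/111·(x - 1)² + 671/999·(x - 1)³.
With (x - 1) = 9/4: S(13/4) = -14475/2368.

-6.1128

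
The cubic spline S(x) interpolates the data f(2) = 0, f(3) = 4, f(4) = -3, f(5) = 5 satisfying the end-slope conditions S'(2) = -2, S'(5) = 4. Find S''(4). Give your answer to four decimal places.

Put σ_i = S'' at the i-th knot. Here h = (1, 1, 1) and Δ = (4, -7, 8), so the interior equations h_(i-1)·σ_(i-1) + 2(h_(i-1)+h_i)·σ_i + h_i·σ_(i+1) = 6(Δ_i − Δ_(i-1)) read
  1·σ_0 + 4·σ_1 + 1·σ_2 = 6(Δ_1 - Δ_0) = -66
  1·σ_1 + 4·σ_2 + 1·σ_3 = 6(Δ_2 - Δ_1) = 90
Clamped end conditions give two more equations: 2h_0·σ_0 + h_0·σ_1 = 6(Δ_0 - S'(2)) = 36 and h_2·σ_2 + 2h_2·σ_3 = 6(S'(5) - Δ_2) = -24.
Solving the tridiagonal system: σ_0 = 178/5, σ_1 = -176/5, σ_2 = 196/5, σ_3 = -158/5.

39.2000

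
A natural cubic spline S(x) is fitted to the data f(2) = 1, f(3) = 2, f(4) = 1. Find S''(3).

-3

With M_i denoting the second derivative at x_i, h_i = 1, 1, and Δ_i = (y_(i+1) − y_i)/h_i = 1, -1:
  1·M_0 + 4·M_1 + 1·M_2 = 6(Δ_1 - Δ_0) = -12
Natural end conditions: M_0 = M_2 = 0.
Solving: M_0 = 0, M_1 = -3, M_2 = 0.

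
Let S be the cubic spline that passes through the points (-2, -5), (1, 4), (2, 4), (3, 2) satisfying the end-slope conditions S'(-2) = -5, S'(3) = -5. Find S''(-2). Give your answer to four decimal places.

Write m_i for S''(x_i). With h_i = 3, 1, 1 and divided differences Δ_i = 3, 0, -2, the continuity of S' gives the tridiagonal system
  3·m_0 + 8·m_1 + 1·m_2 = 6(Δ_1 - Δ_0) = -18
  1·m_1 + 4·m_2 + 1·m_3 = 6(Δ_2 - Δ_1) = -12
Clamped end conditions give two more equations: 2h_0·m_0 + h_0·m_1 = 6(Δ_0 - S'(-2)) = 48 and h_2·m_2 + 2h_2·m_3 = 6(S'(3) - Δ_2) = -18.
Solving the tridiagonal system: m_0 = 328/29, m_1 = -192/29, m_2 = 30/29, m_3 = -276/29.

11.3103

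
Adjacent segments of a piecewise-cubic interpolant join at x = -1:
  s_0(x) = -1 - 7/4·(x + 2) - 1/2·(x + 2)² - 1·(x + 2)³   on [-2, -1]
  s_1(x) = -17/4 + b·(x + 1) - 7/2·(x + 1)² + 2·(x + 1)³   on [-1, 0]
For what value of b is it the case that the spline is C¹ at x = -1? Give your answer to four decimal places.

s_0'(x) = -7/4 - 1·(x + 2) - 3·(x + 2)², so s_0'(-1) = -23/4. On the right, s_1'(-1) = b, so b = -23/4.

-5.7500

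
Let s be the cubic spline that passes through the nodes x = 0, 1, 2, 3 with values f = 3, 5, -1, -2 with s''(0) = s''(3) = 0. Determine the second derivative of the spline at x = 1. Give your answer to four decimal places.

-14.8000

Put m_i = s'' at the i-th knot. Here h = (1, 1, 1) and Δ = (2, -6, -1), so the interior equations h_(i-1)·m_(i-1) + 2(h_(i-1)+h_i)·m_i + h_i·m_(i+1) = 6(Δ_i − Δ_(i-1)) read
  1·m_0 + 4·m_1 + 1·m_2 = 6(Δ_1 - Δ_0) = -48
  1·m_1 + 4·m_2 + 1·m_3 = 6(Δ_2 - Δ_1) = 30
Natural end conditions: m_0 = m_3 = 0.
Solving the tridiagonal system: m_0 = 0, m_1 = -74/5, m_2 = 56/5, m_3 = 0.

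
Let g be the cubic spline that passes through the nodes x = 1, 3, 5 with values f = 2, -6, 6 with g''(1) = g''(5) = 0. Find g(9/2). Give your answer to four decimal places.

Let m_i = g''(x_i). Step sizes h_i = 2, 2; slopes of the chords Δ_i = (y_(i+1) - y_i)/h_i = -4, 6.
  2·m_0 + 8·m_1 + 2·m_2 = 6(Δ_1 - Δ_0) = 60
Natural end conditions: m_0 = m_2 = 0.
Forward elimination and back-substitution give m_0 = 0, m_1 = 15/2, m_2 = 0.
On [3, 5], g(x) = -6 + 1·(x - 3) + 15/4·(x - 3)² - 5/8·(x - 3)³.
With (x - 3) = 3/2: g(9/2) = 117/64.

1.8281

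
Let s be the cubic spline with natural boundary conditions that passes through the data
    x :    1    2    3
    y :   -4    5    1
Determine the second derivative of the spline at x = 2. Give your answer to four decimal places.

With σ_i denoting the second derivative at x_i, h_i = 1, 1, and Δ_i = (y_(i+1) − y_i)/h_i = 9, -4:
  1·σ_0 + 4·σ_1 + 1·σ_2 = 6(Δ_1 - Δ_0) = -78
Natural end conditions: σ_0 = σ_2 = 0.
Solving the tridiagonal system: σ_0 = 0, σ_1 = -39/2, σ_2 = 0.

-19.5000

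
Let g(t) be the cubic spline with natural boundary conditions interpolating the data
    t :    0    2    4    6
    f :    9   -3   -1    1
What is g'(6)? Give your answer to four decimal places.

Let σ_i = g''(x_i). Step sizes h_i = 2, 2, 2; slopes of the chords Δ_i = (y_(i+1) - y_i)/h_i = -6, 1, 1.
  2·σ_0 + 8·σ_1 + 2·σ_2 = 6(Δ_1 - Δ_0) = 42
  2·σ_1 + 8·σ_2 + 2·σ_3 = 6(Δ_2 - Δ_1) = 0
Natural end conditions: σ_0 = σ_3 = 0.
Solving: σ_0 = 0, σ_1 = 28/5, σ_2 = -7/5, σ_3 = 0.
On [4, 6], g'(t) = b_2 + 2c_2·(t - 4) + 3d_2·(t - 4)² with b_2 = Δ_2 - h_2(2σ_2 + σ_3)/6 = 29/15, c_2 = σ_2/2 = -7/10, d_2 = (σ_3 - σ_2)/(6h_2) = 7/60. So g'(6) = 8/15.

0.5333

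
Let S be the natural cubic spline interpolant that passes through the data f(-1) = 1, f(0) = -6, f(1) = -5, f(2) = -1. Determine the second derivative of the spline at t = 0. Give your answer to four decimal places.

11.6000

Let m_i = S''(x_i). Step sizes h_i = 1, 1, 1; slopes of the chords Δ_i = (y_(i+1) - y_i)/h_i = -7, 1, 4.
  1·m_0 + 4·m_1 + 1·m_2 = 6(Δ_1 - Δ_0) = 48
  1·m_1 + 4·m_2 + 1·m_3 = 6(Δ_2 - Δ_1) = 18
Natural end conditions: m_0 = m_3 = 0.
Solving the tridiagonal system: m_0 = 0, m_1 = 58/5, m_2 = 8/5, m_3 = 0.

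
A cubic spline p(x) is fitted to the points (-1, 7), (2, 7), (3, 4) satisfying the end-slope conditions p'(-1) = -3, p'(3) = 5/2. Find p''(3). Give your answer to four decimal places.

20.1250

Put σ_i = p'' at the i-th knot. Here h = (3, 1) and Δ = (0, -3), so the interior equations h_(i-1)·σ_(i-1) + 2(h_(i-1)+h_i)·σ_i + h_i·σ_(i+1) = 6(Δ_i − Δ_(i-1)) read
  3·σ_0 + 8·σ_1 + 1·σ_2 = 6(Δ_1 - Δ_0) = -18
Clamped end conditions give two more equations: 2h_0·σ_0 + h_0·σ_1 = 6(Δ_0 - p'(-1)) = 18 and h_1·σ_1 + 2h_1·σ_2 = 6(p'(3) - Δ_1) = 33.
Solving the tridiagonal system: σ_0 = 53/8, σ_1 = -29/4, σ_2 = 161/8.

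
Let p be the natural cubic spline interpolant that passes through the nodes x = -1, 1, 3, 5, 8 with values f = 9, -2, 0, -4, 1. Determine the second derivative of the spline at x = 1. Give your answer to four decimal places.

6.0070

Let m_i = p''(x_i). Step sizes h_i = 2, 2, 2, 3; slopes of the chords Δ_i = (y_(i+1) - y_i)/h_i = -11/2, 1, -2, 5/3.
  2·m_0 + 8·m_1 + 2·m_2 = 6(Δ_1 - Δ_0) = 39
  2·m_1 + 8·m_2 + 2·m_3 = 6(Δ_2 - Δ_1) = -18
  2·m_2 + 10·m_3 + 3·m_4 = 6(Δ_3 - Δ_2) = 22
Natural end conditions: m_0 = m_4 = 0.
Solving the tridiagonal system: m_0 = 0, m_1 = 853/142, m_2 = -643/142, m_3 = 441/142, m_4 = 0.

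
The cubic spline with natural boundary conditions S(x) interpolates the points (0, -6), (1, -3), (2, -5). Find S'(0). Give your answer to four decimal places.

With σ_i denoting the second derivative at x_i, h_i = 1, 1, and Δ_i = (y_(i+1) − y_i)/h_i = 3, -2:
  1·σ_0 + 4·σ_1 + 1·σ_2 = 6(Δ_1 - Δ_0) = -30
Natural end conditions: σ_0 = σ_2 = 0.
Forward elimination and back-substitution give σ_0 = 0, σ_1 = -15/2, σ_2 = 0.
On [0, 1], S'(x) = b_0 + 2c_0·x + 3d_0·x² with b_0 = Δ_0 - h_0(2σ_0 + σ_1)/6 = 17/4, c_0 = σ_0/2 = 0, d_0 = (σ_1 - σ_0)/(6h_0) = -5/4. So S'(0) = 17/4.

4.2500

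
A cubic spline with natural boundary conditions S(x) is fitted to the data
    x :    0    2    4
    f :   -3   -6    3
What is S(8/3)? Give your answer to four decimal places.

-4.1111

Write M_i for S''(x_i). With h_i = 2, 2 and divided differences Δ_i = -3/2, 9/2, the continuity of S' gives the tridiagonal system
  2·M_0 + 8·M_1 + 2·M_2 = 6(Δ_1 - Δ_0) = 36
Natural end conditions: M_0 = M_2 = 0.
Forward elimination and back-substitution give M_0 = 0, M_1 = 9/2, M_2 = 0.
On [2, 4], S(x) = -6 + 3/2·(x - 2) + 9/4·(x - 2)² - 3/8·(x - 2)³.
With (x - 2) = 2/3: S(8/3) = -37/9.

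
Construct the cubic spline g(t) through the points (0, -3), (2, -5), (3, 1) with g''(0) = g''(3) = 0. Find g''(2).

7

With M_i denoting the second derivative at x_i, h_i = 2, 1, and Δ_i = (y_(i+1) − y_i)/h_i = -1, 6:
  2·M_0 + 6·M_1 + 1·M_2 = 6(Δ_1 - Δ_0) = 42
Natural end conditions: M_0 = M_2 = 0.
Solving: M_0 = 0, M_1 = 7, M_2 = 0.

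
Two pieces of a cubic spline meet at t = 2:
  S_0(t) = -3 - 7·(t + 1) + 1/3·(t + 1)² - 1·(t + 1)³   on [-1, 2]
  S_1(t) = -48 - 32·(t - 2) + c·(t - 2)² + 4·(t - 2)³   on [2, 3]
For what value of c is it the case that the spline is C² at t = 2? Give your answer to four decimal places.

-8.6667

S_0''(t) = 2/3 - 6·(t + 1), so S_0''(2) = -52/3. On the right, S_1''(2) = 2c, so c = -26/3.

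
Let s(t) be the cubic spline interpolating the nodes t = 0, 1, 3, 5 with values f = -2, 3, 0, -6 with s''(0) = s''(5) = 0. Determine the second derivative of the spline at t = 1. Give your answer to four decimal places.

-6.6818

Put m_i = s'' at the i-th knot. Here h = (1, 2, 2) and Δ = (5, -3/2, -3), so the interior equations h_(i-1)·m_(i-1) + 2(h_(i-1)+h_i)·m_i + h_i·m_(i+1) = 6(Δ_i − Δ_(i-1)) read
  1·m_0 + 6·m_1 + 2·m_2 = 6(Δ_1 - Δ_0) = -39
  2·m_1 + 8·m_2 + 2·m_3 = 6(Δ_2 - Δ_1) = -9
Natural end conditions: m_0 = m_3 = 0.
Hence m_0 = 0, m_1 = -147/22, m_2 = 6/11, m_3 = 0.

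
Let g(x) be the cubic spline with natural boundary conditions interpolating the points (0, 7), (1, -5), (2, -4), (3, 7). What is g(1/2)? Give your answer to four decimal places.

-0.0500

Let M_i = g''(x_i). Step sizes h_i = 1, 1, 1; slopes of the chords Δ_i = (y_(i+1) - y_i)/h_i = -12, 1, 11.
  1·M_0 + 4·M_1 + 1·M_2 = 6(Δ_1 - Δ_0) = 78
  1·M_1 + 4·M_2 + 1·M_3 = 6(Δ_2 - Δ_1) = 60
Natural end conditions: M_0 = M_3 = 0.
Solving: M_0 = 0, M_1 = 84/5, M_2 = 54/5, M_3 = 0.
On [0, 1], g(x) = 7 - 74/5·x + 0·x² + 14/5·x³.
With x = 1/2: g(1/2) = -1/20.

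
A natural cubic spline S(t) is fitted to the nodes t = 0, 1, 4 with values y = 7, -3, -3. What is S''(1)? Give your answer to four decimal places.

7.5000

Let σ_i = S''(x_i). Step sizes h_i = 1, 3; slopes of the chords Δ_i = (y_(i+1) - y_i)/h_i = -10, 0.
  1·σ_0 + 8·σ_1 + 3·σ_2 = 6(Δ_1 - Δ_0) = 60
Natural end conditions: σ_0 = σ_2 = 0.
Solving: σ_0 = 0, σ_1 = 15/2, σ_2 = 0.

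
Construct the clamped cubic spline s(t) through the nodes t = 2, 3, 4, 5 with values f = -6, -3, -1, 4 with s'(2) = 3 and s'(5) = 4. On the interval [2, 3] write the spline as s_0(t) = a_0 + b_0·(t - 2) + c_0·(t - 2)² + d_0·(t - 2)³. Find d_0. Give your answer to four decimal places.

With m_i denoting the second derivative at x_i, h_i = 1, 1, 1, and Δ_i = (y_(i+1) − y_i)/h_i = 3, 2, 5:
  1·m_0 + 4·m_1 + 1·m_2 = 6(Δ_1 - Δ_0) = -6
  1·m_1 + 4·m_2 + 1·m_3 = 6(Δ_2 - Δ_1) = 18
Clamped end conditions give two more equations: 2h_0·m_0 + h_0·m_1 = 6(Δ_0 - s'(2)) = 0 and h_2·m_2 + 2h_2·m_3 = 6(s'(5) - Δ_2) = -6.
Solving the tridiagonal system: m_0 = 28/15, m_1 = -56/15, m_2 = 106/15, m_3 = -98/15.
On [2, 3], with s_0(t) = a_0 + b_0·(t - 2) + c_0·(t - 2)² + d_0·(t - 2)³: c_0 = m_0/2 = 14/15, d_0 = (m_1 - m_0)/(6h_0) = -14/15, b_0 = Δ_0 - h_0(2m_0 + m_1)/6 = 3.

-0.9333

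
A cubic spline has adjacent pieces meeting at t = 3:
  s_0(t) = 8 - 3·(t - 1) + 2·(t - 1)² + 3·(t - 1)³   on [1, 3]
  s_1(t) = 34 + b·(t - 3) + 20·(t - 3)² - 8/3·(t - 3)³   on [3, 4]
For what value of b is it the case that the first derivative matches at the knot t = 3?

41

s_0'(t) = -3 + 4·(t - 1) + 9·(t - 1)², so s_0'(3) = 41. On the right, s_1'(3) = b, so b = 41.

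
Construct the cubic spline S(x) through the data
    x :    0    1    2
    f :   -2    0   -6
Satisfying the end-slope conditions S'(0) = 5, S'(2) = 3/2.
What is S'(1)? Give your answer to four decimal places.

Write M_i for S''(x_i). With h_i = 1, 1 and divided differences Δ_i = 2, -6, the continuity of S' gives the tridiagonal system
  1·M_0 + 4·M_1 + 1·M_2 = 6(Δ_1 - Δ_0) = -48
Clamped end conditions give two more equations: 2h_0·M_0 + h_0·M_1 = 6(Δ_0 - S'(0)) = -18 and h_1·M_1 + 2h_1·M_2 = 6(S'(2) - Δ_1) = 45.
Hence M_0 = 5/4, M_1 = -41/2, M_2 = 131/4.
On [1, 2], S'(x) = b_1 + 2c_1·(x - 1) + 3d_1·(x - 1)² with b_1 = Δ_1 - h_1(2M_1 + M_2)/6 = -37/8, c_1 = M_1/2 = -41/4, d_1 = (M_2 - M_1)/(6h_1) = 71/8. So S'(1) = -37/8.

-4.6250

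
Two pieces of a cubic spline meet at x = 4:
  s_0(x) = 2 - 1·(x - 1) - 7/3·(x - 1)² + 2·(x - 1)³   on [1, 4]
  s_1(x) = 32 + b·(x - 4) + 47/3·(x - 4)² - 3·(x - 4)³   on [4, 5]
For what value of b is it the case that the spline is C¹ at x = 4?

s_0'(x) = -1 - 14/3·(x - 1) + 6·(x - 1)², so s_0'(4) = 39. On the right, s_1'(4) = b, so b = 39.

39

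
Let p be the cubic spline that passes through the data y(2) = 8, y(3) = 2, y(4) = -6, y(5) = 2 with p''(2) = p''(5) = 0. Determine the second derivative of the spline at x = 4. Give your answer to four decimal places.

Write M_i for p''(x_i). With h_i = 1, 1, 1 and divided differences Δ_i = -6, -8, 8, the continuity of p' gives the tridiagonal system
  1·M_0 + 4·M_1 + 1·M_2 = 6(Δ_1 - Δ_0) = -12
  1·M_1 + 4·M_2 + 1·M_3 = 6(Δ_2 - Δ_1) = 96
Natural end conditions: M_0 = M_3 = 0.
Solving: M_0 = 0, M_1 = -48/5, M_2 = 132/5, M_3 = 0.

26.4000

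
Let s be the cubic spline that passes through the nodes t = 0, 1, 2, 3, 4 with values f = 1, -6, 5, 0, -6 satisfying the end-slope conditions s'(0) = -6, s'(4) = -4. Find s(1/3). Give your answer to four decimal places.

Put σ_i = s'' at the i-th knot. Here h = (1, 1, 1, 1) and Δ = (-7, 11, -5, -6), so the interior equations h_(i-1)·σ_(i-1) + 2(h_(i-1)+h_i)·σ_i + h_i·σ_(i+1) = 6(Δ_i − Δ_(i-1)) read
  1·σ_0 + 4·σ_1 + 1·σ_2 = 6(Δ_1 - Δ_0) = 108
  1·σ_1 + 4·σ_2 + 1·σ_3 = 6(Δ_2 - Δ_1) = -96
  1·σ_2 + 4·σ_3 + 1·σ_4 = 6(Δ_3 - Δ_2) = -6
Clamped end conditions give two more equations: 2h_0·σ_0 + h_0·σ_1 = 6(Δ_0 - s'(0)) = -6 and h_3·σ_3 + 2h_3·σ_4 = 6(s'(4) - Δ_3) = 12.
Solving the tridiagonal system: σ_0 = -673/28, σ_1 = 589/14, σ_2 = -145/4, σ_3 = 97/14, σ_4 = 71/28.
On [0, 1], s(t) = 1 - 6·t - 673/56·t² + 617/56·t³.
With t = 1/3: s(1/3) = -1457/756.

-1.9272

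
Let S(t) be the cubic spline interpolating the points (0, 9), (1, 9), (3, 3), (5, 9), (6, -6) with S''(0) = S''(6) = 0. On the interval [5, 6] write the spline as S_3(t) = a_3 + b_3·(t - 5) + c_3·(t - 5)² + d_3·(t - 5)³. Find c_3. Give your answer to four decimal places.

-10.9500

With σ_i denoting the second derivative at x_i, h_i = 1, 2, 2, 1, and Δ_i = (y_(i+1) − y_i)/h_i = 0, -3, 3, -15:
  1·σ_0 + 6·σ_1 + 2·σ_2 = 6(Δ_1 - Δ_0) = -18
  2·σ_1 + 8·σ_2 + 2·σ_3 = 6(Δ_2 - Δ_1) = 36
  2·σ_2 + 6·σ_3 + 1·σ_4 = 6(Δ_3 - Δ_2) = -108
Natural end conditions: σ_0 = σ_4 = 0.
Solving: σ_0 = 0, σ_1 = -69/10, σ_2 = 117/10, σ_3 = -219/10, σ_4 = 0.
On [5, 6], with S_3(t) = a_3 + b_3·(t - 5) + c_3·(t - 5)² + d_3·(t - 5)³: c_3 = σ_3/2 = -219/20, d_3 = (σ_4 - σ_3)/(6h_3) = 73/20, b_3 = Δ_3 - h_3(2σ_3 + σ_4)/6 = -77/10.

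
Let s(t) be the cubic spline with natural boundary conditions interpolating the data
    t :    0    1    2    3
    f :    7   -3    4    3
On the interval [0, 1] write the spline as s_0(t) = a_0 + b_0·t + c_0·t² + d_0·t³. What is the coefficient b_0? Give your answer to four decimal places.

-15.0667

Let M_i = s''(x_i). Step sizes h_i = 1, 1, 1; slopes of the chords Δ_i = (y_(i+1) - y_i)/h_i = -10, 7, -1.
  1·M_0 + 4·M_1 + 1·M_2 = 6(Δ_1 - Δ_0) = 102
  1·M_1 + 4·M_2 + 1·M_3 = 6(Δ_2 - Δ_1) = -48
Natural end conditions: M_0 = M_3 = 0.
Solving the tridiagonal system: M_0 = 0, M_1 = 152/5, M_2 = -98/5, M_3 = 0.
On [0, 1], with s_0(t) = a_0 + b_0·t + c_0·t² + d_0·t³: c_0 = M_0/2 = 0, d_0 = (M_1 - M_0)/(6h_0) = 76/15, b_0 = Δ_0 - h_0(2M_0 + M_1)/6 = -226/15.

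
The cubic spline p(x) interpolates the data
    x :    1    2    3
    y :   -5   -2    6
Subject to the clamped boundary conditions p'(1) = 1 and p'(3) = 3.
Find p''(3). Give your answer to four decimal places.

-21.5000

With M_i denoting the second derivative at x_i, h_i = 1, 1, and Δ_i = (y_(i+1) − y_i)/h_i = 3, 8:
  1·M_0 + 4·M_1 + 1·M_2 = 6(Δ_1 - Δ_0) = 30
Clamped end conditions give two more equations: 2h_0·M_0 + h_0·M_1 = 6(Δ_0 - p'(1)) = 12 and h_1·M_1 + 2h_1·M_2 = 6(p'(3) - Δ_1) = -30.
Forward elimination and back-substitution give M_0 = -1/2, M_1 = 13, M_2 = -43/2.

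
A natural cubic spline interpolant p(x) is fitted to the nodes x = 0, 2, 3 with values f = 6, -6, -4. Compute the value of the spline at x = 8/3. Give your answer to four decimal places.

Let m_i = p''(x_i). Step sizes h_i = 2, 1; slopes of the chords Δ_i = (y_(i+1) - y_i)/h_i = -6, 2.
  2·m_0 + 6·m_1 + 1·m_2 = 6(Δ_1 - Δ_0) = 48
Natural end conditions: m_0 = m_2 = 0.
Solving: m_0 = 0, m_1 = 8, m_2 = 0.
On [2, 3], p(x) = -6 - 2/3·(x - 2) + 4·(x - 2)² - 4/3·(x - 2)³.
With (x - 2) = 2/3: p(8/3) = -410/81.

-5.0617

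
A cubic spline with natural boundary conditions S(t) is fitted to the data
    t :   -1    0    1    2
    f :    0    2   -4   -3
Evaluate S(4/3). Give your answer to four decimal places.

-4.5556

Let σ_i = S''(x_i). Step sizes h_i = 1, 1, 1; slopes of the chords Δ_i = (y_(i+1) - y_i)/h_i = 2, -6, 1.
  1·σ_0 + 4·σ_1 + 1·σ_2 = 6(Δ_1 - Δ_0) = -48
  1·σ_1 + 4·σ_2 + 1·σ_3 = 6(Δ_2 - Δ_1) = 42
Natural end conditions: σ_0 = σ_3 = 0.
Forward elimination and back-substitution give σ_0 = 0, σ_1 = -78/5, σ_2 = 72/5, σ_3 = 0.
On [1, 2], S(t) = -4 - 19/5·(t - 1) + 36/5·(t - 1)² - 12/5·(t - 1)³.
With (t - 1) = 1/3: S(4/3) = -41/9.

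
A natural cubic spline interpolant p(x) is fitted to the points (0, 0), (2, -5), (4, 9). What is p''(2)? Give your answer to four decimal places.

Put m_i = p'' at the i-th knot. Here h = (2, 2) and Δ = (-5/2, 7), so the interior equations h_(i-1)·m_(i-1) + 2(h_(i-1)+h_i)·m_i + h_i·m_(i+1) = 6(Δ_i − Δ_(i-1)) read
  2·m_0 + 8·m_1 + 2·m_2 = 6(Δ_1 - Δ_0) = 57
Natural end conditions: m_0 = m_2 = 0.
Solving: m_0 = 0, m_1 = 57/8, m_2 = 0.

7.1250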